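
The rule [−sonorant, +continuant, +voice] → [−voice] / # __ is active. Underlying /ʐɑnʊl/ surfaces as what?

The only segment in the rule's environment that also matches [−sonorant, +continuant, +voice] is /ʐ/. Applying [−voice] turns the voiced retroflex fricative into /ʂ/ (voiceless retroflex fricative), giving [ʂɑnʊl].

[ʂɑnʊl]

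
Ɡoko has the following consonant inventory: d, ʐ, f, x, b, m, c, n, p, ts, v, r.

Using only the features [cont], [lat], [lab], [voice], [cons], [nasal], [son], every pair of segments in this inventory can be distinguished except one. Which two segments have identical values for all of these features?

c, ts

Both /c/ and /ts/ are [-continuant], [-lateral], [-labial], [-voice], [+consonantal], [-nasal], [-sonorant]. Since the list omits [strident], [delayed release] and [dorsal] — which do distinguish the voiceless palatal stop from the voiceless alveolar affricate — this pair collapses; all other pairs remain distinct.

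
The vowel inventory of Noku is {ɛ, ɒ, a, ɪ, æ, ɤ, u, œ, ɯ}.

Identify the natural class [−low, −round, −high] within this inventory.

Checking each segment against [−low], [−round], [−high]: /ɛ/ (mid front unrounded lax vowel), /ɤ/ (mid back unrounded tense vowel) satisfy every feature; every other segment in the inventory fails at least one.

ɛ, ɤ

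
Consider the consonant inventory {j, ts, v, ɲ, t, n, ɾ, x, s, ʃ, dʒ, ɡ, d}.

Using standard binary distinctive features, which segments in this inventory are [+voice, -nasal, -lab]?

Among the inventory, the [+voice] segments are /j, v, ɲ, n, ɾ, dʒ, ɡ, d/.
Of those, [-nasal] gives /j, v, ɾ, dʒ, ɡ, d/.
Among these, [-labial] leaves /j, ɾ, dʒ, ɡ, d/.

j, ɾ, dʒ, ɡ, d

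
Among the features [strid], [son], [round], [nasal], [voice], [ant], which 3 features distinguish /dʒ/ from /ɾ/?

[sonorant], [strident], [anterior]

/dʒ/ (voiced postalveolar affricate) and /ɾ/ (alveolar tap) agree on [-round], [-nasal], [+voice]. They differ on [sonorant] (/dʒ/ [-], /ɾ/ [+]), [strident] (/dʒ/ [+], /ɾ/ [-]), [anterior] (/dʒ/ [-], /ɾ/ [+]).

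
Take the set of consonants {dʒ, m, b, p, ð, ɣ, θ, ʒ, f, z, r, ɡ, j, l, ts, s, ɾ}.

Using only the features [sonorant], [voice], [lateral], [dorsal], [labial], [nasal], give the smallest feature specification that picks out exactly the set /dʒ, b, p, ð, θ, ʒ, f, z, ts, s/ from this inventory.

[-sonorant, -dorsal]

Every target segment is [-sonorant], [-dorsal]; each remaining inventory member fails at least one of these. Each conjunct is needed — [-dorsal] alone would also admit /m, r, l, ɾ/; [-sonorant] alone would also admit /ɣ, ɡ/ — and no other single listed feature has exactly this extension, so two is the minimum.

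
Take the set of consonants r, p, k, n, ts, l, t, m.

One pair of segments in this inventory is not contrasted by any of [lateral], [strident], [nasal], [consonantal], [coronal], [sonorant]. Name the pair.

Both /k/ and /p/ are [−lateral], [−strident], [−nasal], [+consonantal], [−coronal], [−sonorant]. Since the list omits [labial] and [dorsal] — which do distinguish the voiceless velar stop from the voiceless bilabial stop — this pair collapses; all other pairs remain distinct.

k, p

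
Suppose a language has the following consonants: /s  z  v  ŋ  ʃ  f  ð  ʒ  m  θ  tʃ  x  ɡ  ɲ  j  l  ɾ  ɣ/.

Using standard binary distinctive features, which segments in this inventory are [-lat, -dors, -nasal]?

s, z, v, ʃ, f, ð, ʒ, θ, tʃ, ɾ

Eliminate segments failing any feature: /ŋ, x, ɡ, ɲ, j, ɣ/ are [+dorsal]; /m/ is [+nasal]; /l/ is [+lateral]. The remaining /s, z, v, ʃ, f, ð, ʒ, θ, tʃ, ɾ/ satisfy [-lateral], [-dorsal], [-nasal].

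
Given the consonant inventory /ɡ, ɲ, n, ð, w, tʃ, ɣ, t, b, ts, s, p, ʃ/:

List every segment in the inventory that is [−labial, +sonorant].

ɲ, n

Eliminate segments failing any feature: /ɡ, ð, tʃ, ɣ, t, ts, s, ʃ/ are [−sonorant]; /w, b, p/ are [+labial]. The remaining /ɲ, n/ satisfy [−labial], [+sonorant].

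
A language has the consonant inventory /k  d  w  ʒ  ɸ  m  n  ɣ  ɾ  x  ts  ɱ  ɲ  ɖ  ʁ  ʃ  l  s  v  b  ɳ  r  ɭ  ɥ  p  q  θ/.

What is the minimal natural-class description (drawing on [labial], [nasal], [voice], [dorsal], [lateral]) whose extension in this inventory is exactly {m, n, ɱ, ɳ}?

[+nasal, −dorsal]

Every target segment is [+nasal], [−dorsal]; each remaining inventory member fails at least one of these. Each conjunct is needed — [−dorsal] alone would also admit /d, ʒ, ɸ, ɾ, …/; [+nasal] alone would also admit /ɲ/ — and no other single listed feature has exactly this extension, so two is the minimum.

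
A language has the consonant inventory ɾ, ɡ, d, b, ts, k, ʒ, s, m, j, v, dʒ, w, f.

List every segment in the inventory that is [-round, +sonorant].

Eliminate segments failing any feature: /ɡ, d, b, ts, k, ʒ, s, v, dʒ, f/ are [-sonorant]; /w/ is [+round]. The remaining /ɾ, m, j/ satisfy [-round], [+sonorant].

ɾ, m, j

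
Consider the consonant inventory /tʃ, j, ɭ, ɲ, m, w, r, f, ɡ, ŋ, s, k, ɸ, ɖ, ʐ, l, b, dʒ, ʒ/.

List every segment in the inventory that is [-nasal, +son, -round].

j, ɭ, r, l

First, the [-nasal] segments are /tʃ, j, ɭ, w, r, f, ɡ, s, k, ɸ, ɖ, ʐ, l, b, dʒ, ʒ/.
Then [+sonorant] gives /j, ɭ, w, r, l/.
Of those, [-round] leaves /j, ɭ, r, l/.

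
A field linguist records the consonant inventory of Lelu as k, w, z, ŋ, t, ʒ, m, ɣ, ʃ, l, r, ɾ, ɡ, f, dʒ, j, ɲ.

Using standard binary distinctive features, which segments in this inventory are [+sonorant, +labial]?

w, m

Eliminate segments failing any feature: /k, z, t, ʒ, ɣ, ʃ, ɡ, f, dʒ/ are [-sonorant]; /ŋ, l, r, ɾ, j, ɲ/ are [-labial]. The remaining /w, m/ satisfy [+sonorant], [+labial].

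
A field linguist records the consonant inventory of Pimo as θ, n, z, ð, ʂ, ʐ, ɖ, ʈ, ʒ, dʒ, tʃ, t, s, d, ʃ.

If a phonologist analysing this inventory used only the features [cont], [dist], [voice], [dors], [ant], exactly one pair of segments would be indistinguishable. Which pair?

On the given features, /n/ and /d/ have an identical profile: [-continuant], [-distributed], [+voice], [-dorsal], [+anterior]. No other two segments in the inventory coincide on all 5 features. (They do differ in [sonorant] and [nasal], which are not among the given features.)

n, d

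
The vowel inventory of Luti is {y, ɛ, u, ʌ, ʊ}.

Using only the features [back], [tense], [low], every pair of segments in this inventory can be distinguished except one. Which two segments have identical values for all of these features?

Both /ʊ/ and /ʌ/ are [+back], [−tense], [−low]. Since the list omits [labial], [round] and [high] — which do distinguish the high back rounded lax vowel from the mid back unrounded lax vowel — this pair collapses; all other pairs remain distinct.

ʊ, ʌ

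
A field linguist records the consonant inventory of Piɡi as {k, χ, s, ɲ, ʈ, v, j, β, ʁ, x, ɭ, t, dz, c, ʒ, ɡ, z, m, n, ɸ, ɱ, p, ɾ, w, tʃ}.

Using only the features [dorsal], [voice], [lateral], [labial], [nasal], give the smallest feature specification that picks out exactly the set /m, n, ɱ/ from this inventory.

Every target segment is [+nasal], [−dorsal]; each remaining inventory member fails at least one of these. Each conjunct is needed — [−dorsal] alone would also admit /s, ʈ, v, β, …/; [+nasal] alone would also admit /ɲ/ — and no other single listed feature has exactly this extension, so two is the minimum.

[+nasal, −dorsal]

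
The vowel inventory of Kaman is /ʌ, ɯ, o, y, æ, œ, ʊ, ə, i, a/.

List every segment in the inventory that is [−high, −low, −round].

Eliminate segments failing any feature: /ɯ, y, ʊ, i/ are [+high]; /o, œ/ are [+round]; /æ, a/ are [+low]. The remaining /ʌ, ə/ satisfy [−high], [−low], [−round].

ʌ, ə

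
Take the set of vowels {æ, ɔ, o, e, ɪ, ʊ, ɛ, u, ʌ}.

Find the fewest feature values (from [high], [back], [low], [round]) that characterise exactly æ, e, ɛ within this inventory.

[−high, −back]

The class [−high], [−back] has exactly /æ, e, ɛ/ as its extension in this inventory. No smaller conjunction from the listed features achieves this: [−back] alone would also admit /ɪ/; [−high] alone would also admit /ɔ, o, ʌ/; and checking the remaining single features turns up none with this extension.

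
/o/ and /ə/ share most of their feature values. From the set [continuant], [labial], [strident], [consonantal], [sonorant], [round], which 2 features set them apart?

[labial], [round]

/o/ (mid back rounded tense vowel) and /ə/ (mid central vowel (schwa)) agree on [+continuant], [−strident], [−consonantal], [+sonorant]. They differ on [labial] (/o/ [+], /ə/ [−]), [round] (/o/ [+], /ə/ [−]).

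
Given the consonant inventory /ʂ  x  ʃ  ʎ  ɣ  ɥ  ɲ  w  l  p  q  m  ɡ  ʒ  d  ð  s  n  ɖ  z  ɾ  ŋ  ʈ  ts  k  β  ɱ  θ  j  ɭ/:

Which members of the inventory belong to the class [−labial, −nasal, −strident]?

x, ʎ, ɣ, l, q, ɡ, d, ð, ɖ, ɾ, ʈ, k, θ, j, ɭ

Among the inventory, the [−labial] segments are /ʂ, x, ʃ, ʎ, ɣ, ɲ, l, q, ɡ, ʒ, d, ð, s, n, ɖ, z, ɾ, ŋ, ʈ, ts, k, θ, j, ɭ/.
Then [−nasal] gives /ʂ, x, ʃ, ʎ, ɣ, l, q, ɡ, ʒ, d, ð, s, ɖ, z, ɾ, ʈ, ts, k, θ, j, ɭ/.
Within that set, [−strident] leaves /x, ʎ, ɣ, l, q, ɡ, d, ð, ɖ, ɾ, ʈ, k, θ, j, ɭ/.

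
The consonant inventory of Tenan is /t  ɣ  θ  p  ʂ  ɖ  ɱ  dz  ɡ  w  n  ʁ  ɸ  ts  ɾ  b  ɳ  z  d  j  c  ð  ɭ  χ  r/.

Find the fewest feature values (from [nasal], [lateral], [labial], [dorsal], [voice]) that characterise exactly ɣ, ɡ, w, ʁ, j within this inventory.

/ɣ, ɡ, w, ʁ, j/ are all [+voice], [+dorsal], and no other segment in the inventory matches both values. Dropping any one of them over-generates: [+dorsal] alone would also admit /c, χ/; [+voice] alone would also admit /ɖ, ɱ, dz, n, …/. No other single listed feature picks out exactly this set either, so fewer than two features will not do.

[+voice, +dorsal]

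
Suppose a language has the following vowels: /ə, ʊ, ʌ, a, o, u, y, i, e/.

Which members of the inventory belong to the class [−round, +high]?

Eliminate segments failing any feature: /ə, ʌ, a, e/ are [−high]; /ʊ, o, u, y/ are [+round]. The remaining /i/ satisfy [−round], [+high].

i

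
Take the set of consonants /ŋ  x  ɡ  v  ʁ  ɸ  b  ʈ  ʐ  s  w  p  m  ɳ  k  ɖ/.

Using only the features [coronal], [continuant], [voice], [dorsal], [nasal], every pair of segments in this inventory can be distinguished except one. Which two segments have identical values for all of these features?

/w/ (labial-velar glide) and /ʁ/ (voiced uvular fricative) are both [−coronal], [+continuant], [+voice], [+dorsal], [−nasal], so none of the listed features separates them. (They do differ in [labial], [round] and [high], which are not among the given features.) Every other pair in the inventory differs on at least one listed feature.

w, ʁ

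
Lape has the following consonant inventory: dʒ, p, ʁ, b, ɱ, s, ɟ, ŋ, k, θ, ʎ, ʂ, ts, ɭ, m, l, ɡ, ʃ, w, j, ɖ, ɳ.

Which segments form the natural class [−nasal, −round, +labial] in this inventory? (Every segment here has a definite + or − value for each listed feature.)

Among the inventory, the [−nasal] segments are /dʒ, p, ʁ, b, s, ɟ, k, θ, ʎ, ʂ, ts, ɭ, l, ɡ, ʃ, w, j, ɖ/.
Of those, [−round] gives /dʒ, p, ʁ, b, s, ɟ, k, θ, ʎ, ʂ, ts, ɭ, l, ɡ, ʃ, j, ɖ/.
Of those, [+labial] leaves /p, b/.

p, b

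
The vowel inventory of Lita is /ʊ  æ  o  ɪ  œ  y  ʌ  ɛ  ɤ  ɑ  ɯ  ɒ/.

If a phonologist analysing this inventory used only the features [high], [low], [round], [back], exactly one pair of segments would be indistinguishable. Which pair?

/ɤ/ (mid back unrounded tense vowel) and /ʌ/ (mid back unrounded lax vowel) are both [-high], [-low], [-round], [+back], so none of the listed features separates them. (They do differ in [tense], which is not among the given features.) Every other pair in the inventory differs on at least one listed feature.

ɤ, ʌ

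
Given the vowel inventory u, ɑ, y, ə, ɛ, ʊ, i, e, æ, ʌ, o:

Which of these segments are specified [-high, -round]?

The [-high] segments are /ɑ, ə, ɛ, e, æ, ʌ, o/.
Among these, [-round] leaves /ɑ, ə, ɛ, e, æ, ʌ/.

ɑ, ə, ɛ, e, æ, ʌ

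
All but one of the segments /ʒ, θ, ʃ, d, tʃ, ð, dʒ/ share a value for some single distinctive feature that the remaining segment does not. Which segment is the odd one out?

d

[distributed] groups all but one: /θ, tʃ, dʒ, ʒ, ð, ʃ/ share [+distributed] while /d/ (voiced alveolar stop) alone is [−distributed]. Removing any other segment would not leave a single-feature class that excludes it.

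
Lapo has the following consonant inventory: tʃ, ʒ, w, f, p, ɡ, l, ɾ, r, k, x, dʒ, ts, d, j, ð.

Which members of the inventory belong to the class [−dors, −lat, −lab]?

Eliminate segments failing any feature: /w, ɡ, k, x, j/ are [+dorsal]; /f, p/ are [+labial]; /l/ is [+lateral]. The remaining /tʃ, ʒ, ɾ, r, dʒ, ts, d, ð/ satisfy [−dorsal], [−lateral], [−labial].

tʃ, ʒ, ɾ, r, dʒ, ts, d, ð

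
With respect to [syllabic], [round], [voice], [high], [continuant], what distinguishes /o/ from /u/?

/o/ is the mid back rounded tense vowel and /u/ is the high back rounded tense vowel. Both are [+syllabic], [+round], [+voice], [+continuant]. /o/ is [-high] while /u/ is [+high], so the distinguishing feature is [high].

[high]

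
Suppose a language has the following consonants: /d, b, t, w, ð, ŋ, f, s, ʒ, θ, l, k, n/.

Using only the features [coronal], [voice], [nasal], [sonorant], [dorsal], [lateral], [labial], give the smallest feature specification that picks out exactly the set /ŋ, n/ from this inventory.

[+nasal]

Every target segment is [+nasal] and no other inventory member is, so one feature is enough.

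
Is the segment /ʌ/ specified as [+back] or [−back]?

[+back]

/ʌ/ is the mid back unrounded lax vowel. The feature [back] marks segments produced with the tongue body retracted; /ʌ/ has this property, so it is [+back].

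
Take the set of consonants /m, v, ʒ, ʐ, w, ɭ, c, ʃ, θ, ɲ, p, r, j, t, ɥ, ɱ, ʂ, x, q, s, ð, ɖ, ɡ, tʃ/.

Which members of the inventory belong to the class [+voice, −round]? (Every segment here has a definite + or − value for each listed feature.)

m, v, ʒ, ʐ, ɭ, ɲ, r, j, ɱ, ð, ɖ, ɡ

Eliminate segments failing any feature: /w, ɥ/ are [+round]; /c, ʃ, θ, p, t, ʂ, x, q, s, tʃ/ are [−voice]. The remaining /m, v, ʒ, ʐ, ɭ, ɲ, r, j, ɱ, ð, ɖ, ɡ/ satisfy [+voice], [−round].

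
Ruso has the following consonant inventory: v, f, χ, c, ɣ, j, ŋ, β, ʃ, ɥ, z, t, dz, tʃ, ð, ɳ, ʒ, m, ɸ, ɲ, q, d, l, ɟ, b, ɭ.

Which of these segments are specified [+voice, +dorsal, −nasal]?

ɣ, j, ɥ, ɟ

Checking each segment against [+voice], [+dorsal], [−nasal]: /ɣ/ (voiced velar fricative), /j/ (palatal glide), /ɥ/ (labial-palatal glide), /ɟ/ (voiced palatal stop) satisfy every feature; every other segment in the inventory fails at least one.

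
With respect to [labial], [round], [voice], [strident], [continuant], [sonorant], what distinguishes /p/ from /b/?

[voice]

The two segments share [+labial], [-round], [-strident], [-continuant], [-sonorant]. The only feature from the list on which they differ: /p/ is [-voice] while /b/ is [+voice].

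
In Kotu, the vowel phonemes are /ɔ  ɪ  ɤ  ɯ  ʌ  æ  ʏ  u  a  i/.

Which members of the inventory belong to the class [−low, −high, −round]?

Eliminate segments failing any feature: /ɔ/ is [+round]; /ɪ, ɯ, ʏ, u, i/ are [+high]; /æ, a/ are [+low]. The remaining /ɤ, ʌ/ satisfy [−low], [−high], [−round].

ɤ, ʌ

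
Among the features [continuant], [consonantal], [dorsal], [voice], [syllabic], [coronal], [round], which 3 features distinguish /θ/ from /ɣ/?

/θ/ (voiceless dental fricative) and /ɣ/ (voiced velar fricative) agree on [+continuant], [+consonantal], [-syllabic], [-round]. They differ on [voice] (/θ/ [-], /ɣ/ [+]), [coronal] (/θ/ [+], /ɣ/ [-]), [dorsal] (/θ/ [-], /ɣ/ [+]).

[voice], [coronal], [dorsal]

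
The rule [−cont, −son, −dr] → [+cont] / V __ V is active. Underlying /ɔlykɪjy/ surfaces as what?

[ɔlyxɪjy]

Only /k/ occurs between two vowels (/y/ __ /ɪ/) and matches the structural description. It is a voiceless velar stop, so [−cont, −son, −dr] holds; changing it to [+continuant] with all other features held fixed yields /x/ (voiceless velar fricative). No other segment meets both the structural description and the environment, so the output is [ɔlyxɪjy].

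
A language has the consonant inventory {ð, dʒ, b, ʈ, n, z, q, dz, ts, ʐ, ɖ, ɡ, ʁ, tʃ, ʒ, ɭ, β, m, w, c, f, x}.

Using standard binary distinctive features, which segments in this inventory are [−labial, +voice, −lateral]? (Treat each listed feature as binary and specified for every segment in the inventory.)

ð, dʒ, n, z, dz, ʐ, ɖ, ɡ, ʁ, ʒ

Eliminate segments failing any feature: /b, β, m, w, f/ are [+labial]; /ʈ, q, ts, tʃ, c, x/ are [−voice]; /ɭ/ is [+lateral]. The remaining /ð, dʒ, n, z, dz, ʐ, ɖ, ɡ, ʁ, ʒ/ satisfy [−labial], [+voice], [−lateral].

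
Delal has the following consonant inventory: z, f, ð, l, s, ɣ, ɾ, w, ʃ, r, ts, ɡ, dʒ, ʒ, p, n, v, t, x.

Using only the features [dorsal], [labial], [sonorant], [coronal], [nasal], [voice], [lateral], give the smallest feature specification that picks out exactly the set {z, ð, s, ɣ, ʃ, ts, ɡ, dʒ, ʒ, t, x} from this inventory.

[−sonorant, −labial]

Every target segment is [−sonorant], [−labial]; each remaining inventory member fails at least one of these. Each conjunct is needed — [−labial] alone would also admit /l, ɾ, r, n/; [−sonorant] alone would also admit /f, p, v/ — and no other single listed feature has exactly this extension, so two is the minimum.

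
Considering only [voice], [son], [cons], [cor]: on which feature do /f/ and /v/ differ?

/f/ is the voiceless labiodental fricative and /v/ is the voiced labiodental fricative. Both are [−sonorant], [+consonantal], [−coronal]. /f/ is [−voice] while /v/ is [+voice], so the distinguishing feature is [voice].

[voice]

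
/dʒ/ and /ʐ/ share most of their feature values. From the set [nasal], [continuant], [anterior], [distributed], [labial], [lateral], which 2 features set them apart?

The two segments share [−nasal], [−anterior], [−labial], [−lateral]. The only features from the list on which they differ: /dʒ/ is [−continuant] while /ʐ/ is [+continuant]; /dʒ/ is [+distributed] while /ʐ/ is [−distributed].

[continuant], [distributed]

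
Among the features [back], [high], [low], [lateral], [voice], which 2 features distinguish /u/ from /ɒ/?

/u/ (high back rounded tense vowel) and /ɒ/ (low back rounded vowel) agree on [+back], [-lateral], [+voice]. They differ on [high] (/u/ [+], /ɒ/ [-]), [low] (/u/ [-], /ɒ/ [+]).

[high], [low]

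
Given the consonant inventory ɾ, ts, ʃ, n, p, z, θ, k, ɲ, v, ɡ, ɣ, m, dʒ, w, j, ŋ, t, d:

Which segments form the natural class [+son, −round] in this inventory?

ɾ, n, ɲ, m, j, ŋ

First, the [+sonorant] segments are /ɾ, n, ɲ, m, w, j, ŋ/.
Then [−round] leaves /ɾ, n, ɲ, m, j, ŋ/.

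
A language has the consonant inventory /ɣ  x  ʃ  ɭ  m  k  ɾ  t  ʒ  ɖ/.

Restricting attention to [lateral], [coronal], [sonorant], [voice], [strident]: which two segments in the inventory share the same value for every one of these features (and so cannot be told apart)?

Both /k/ and /x/ are [-lateral], [-coronal], [-sonorant], [-voice], [-strident]. Since the list omits [continuant] — which does distinguish the voiceless velar stop from the voiceless velar fricative — this pair collapses; all other pairs remain distinct.

k, x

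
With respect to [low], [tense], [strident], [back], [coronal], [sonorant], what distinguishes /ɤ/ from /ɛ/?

[back], [tense]

/ɤ/ is the mid back unrounded tense vowel and /ɛ/ is the mid front unrounded lax vowel. Both are [−low], [−strident], [−coronal], [+sonorant]. /ɤ/ is [+back] while /ɛ/ is [−back]; /ɤ/ is [+tense] while /ɛ/ is [−tense], so the distinguishing features are [back], [tense].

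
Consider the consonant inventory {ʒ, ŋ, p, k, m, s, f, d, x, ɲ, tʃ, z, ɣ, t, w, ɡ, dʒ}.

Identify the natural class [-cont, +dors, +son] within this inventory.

Eliminate segments failing any feature: /ʒ, s, f, x, z, ɣ, w/ are [+continuant]; /p, m, d, tʃ, t, dʒ/ are [-dorsal]; /k, ɡ/ are [-sonorant]. The remaining /ŋ, ɲ/ satisfy [-continuant], [+dorsal], [+sonorant].

ŋ, ɲ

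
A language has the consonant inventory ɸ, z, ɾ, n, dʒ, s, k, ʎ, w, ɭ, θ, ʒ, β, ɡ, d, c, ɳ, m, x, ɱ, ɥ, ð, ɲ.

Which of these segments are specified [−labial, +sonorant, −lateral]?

ɾ, n, ɳ, ɲ

Checking each segment against [−labial], [+sonorant], [−lateral]: /ɾ/ (alveolar tap), /n/ (alveolar nasal), /ɳ/ (retroflex nasal), /ɲ/ (palatal nasal) satisfy every feature; every other segment in the inventory fails at least one.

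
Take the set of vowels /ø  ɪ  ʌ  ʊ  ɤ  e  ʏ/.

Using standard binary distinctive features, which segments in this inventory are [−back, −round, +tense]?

e

Eliminate segments failing any feature: /ø, ʏ/ are [+round]; /ɪ/ is [−tense]; /ʌ, ʊ, ɤ/ are [+back]. The remaining /e/ satisfy [−back], [−round], [+tense].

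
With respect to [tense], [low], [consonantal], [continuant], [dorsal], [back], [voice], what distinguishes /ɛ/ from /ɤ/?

[back], [tense]

/ɛ/ (mid front unrounded lax vowel) and /ɤ/ (mid back unrounded tense vowel) agree on [-low], [-consonantal], [+continuant], [+dorsal], [+voice]. They differ on [back] (/ɛ/ [-], /ɤ/ [+]), [tense] (/ɛ/ [-], /ɤ/ [+]).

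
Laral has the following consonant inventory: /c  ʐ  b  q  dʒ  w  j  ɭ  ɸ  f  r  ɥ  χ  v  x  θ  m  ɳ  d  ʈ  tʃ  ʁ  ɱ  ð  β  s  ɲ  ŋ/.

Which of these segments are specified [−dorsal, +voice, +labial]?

Eliminate segments failing any feature: /c, q, w, j, ɥ, χ, x, ʁ, ɲ, ŋ/ are [+dorsal]; /ʐ, dʒ, ɭ, r, ɳ, d, ð/ are [−labial]; /ɸ, f, θ, ʈ, tʃ, s/ are [−voice]. The remaining /b, v, m, ɱ, β/ satisfy [−dorsal], [+voice], [+labial].

b, v, m, ɱ, β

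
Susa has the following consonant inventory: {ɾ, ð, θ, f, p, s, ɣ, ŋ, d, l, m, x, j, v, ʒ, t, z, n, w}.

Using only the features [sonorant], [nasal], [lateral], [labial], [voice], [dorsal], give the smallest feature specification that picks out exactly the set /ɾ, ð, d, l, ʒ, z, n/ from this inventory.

[+voice, −labial, −dorsal]

The class [+voice], [−labial], [−dorsal] has exactly /ɾ, ð, d, l, ʒ, z, n/ as its extension in this inventory. No smaller conjunction from the listed features achieves this: [−labial, −dorsal] alone would also admit /θ, s, t/; [+voice, −dorsal] alone would also admit /m, v/; [+voice, −labial] alone would also admit /ɣ, ŋ, j/; and checking the remaining two-feature bundles turns up none with this extension.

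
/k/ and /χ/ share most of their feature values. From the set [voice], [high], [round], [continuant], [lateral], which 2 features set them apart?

[continuant], [high]

/k/ (voiceless velar stop) and /χ/ (voiceless uvular fricative) agree on [−voice], [−round], [−lateral]. They differ on [continuant] (/k/ [−], /χ/ [+]), [high] (/k/ [+], /χ/ [−]).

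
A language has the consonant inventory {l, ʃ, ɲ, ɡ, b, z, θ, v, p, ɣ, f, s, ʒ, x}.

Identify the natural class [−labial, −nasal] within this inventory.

l, ʃ, ɡ, z, θ, ɣ, s, ʒ, x

The [−labial] segments are /l, ʃ, ɲ, ɡ, z, θ, ɣ, s, ʒ, x/.
Of those, [−nasal] leaves /l, ʃ, ɡ, z, θ, ɣ, s, ʒ, x/.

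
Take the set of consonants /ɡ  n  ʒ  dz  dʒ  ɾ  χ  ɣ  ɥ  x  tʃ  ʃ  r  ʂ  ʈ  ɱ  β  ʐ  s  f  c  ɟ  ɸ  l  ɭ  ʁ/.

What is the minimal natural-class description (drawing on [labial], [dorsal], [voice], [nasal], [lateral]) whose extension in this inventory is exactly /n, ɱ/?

Every target segment is [+nasal] and no other inventory member is, so one feature is enough.

[+nasal]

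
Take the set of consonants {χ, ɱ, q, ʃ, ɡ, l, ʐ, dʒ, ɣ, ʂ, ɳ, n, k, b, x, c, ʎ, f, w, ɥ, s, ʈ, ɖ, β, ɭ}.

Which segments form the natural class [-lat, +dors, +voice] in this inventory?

ɡ, ɣ, w, ɥ

Checking each segment against [-lateral], [+dorsal], [+voice]: /ɡ/ (voiced velar stop), /ɣ/ (voiced velar fricative), /w/ (labial-velar glide), /ɥ/ (labial-palatal glide) satisfy every feature; every other segment in the inventory fails at least one.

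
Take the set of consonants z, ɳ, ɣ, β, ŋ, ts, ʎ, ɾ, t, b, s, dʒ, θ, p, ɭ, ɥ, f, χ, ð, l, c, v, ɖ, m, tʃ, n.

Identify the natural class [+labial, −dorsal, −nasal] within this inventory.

First, the [+labial] segments are /β, b, p, ɥ, f, v, m/.
Intersecting with [−dorsal] gives /β, b, p, f, v, m/.
Among these, [−nasal] leaves /β, b, p, f, v/.

β, b, p, f, v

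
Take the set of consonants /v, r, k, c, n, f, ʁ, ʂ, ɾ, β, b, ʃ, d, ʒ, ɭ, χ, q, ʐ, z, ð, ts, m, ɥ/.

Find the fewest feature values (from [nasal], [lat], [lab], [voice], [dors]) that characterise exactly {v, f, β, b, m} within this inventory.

/v, f, β, b, m/ are all [+labial], [-dorsal], and no other segment in the inventory matches both values. Dropping any one of them over-generates: [-dorsal] alone would also admit /r, n, ʂ, ɾ, …/; [+labial] alone would also admit /ɥ/. No other single listed feature picks out exactly this set either, so fewer than two features will not do.

[+lab, -dors]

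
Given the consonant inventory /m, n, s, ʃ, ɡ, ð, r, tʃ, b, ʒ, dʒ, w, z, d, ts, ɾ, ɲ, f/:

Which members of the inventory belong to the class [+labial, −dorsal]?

m, b, f

Eliminate segments failing any feature: /n, s, ʃ, ɡ, ð, r, tʃ, ʒ, dʒ, z, d, ts, ɾ, ɲ/ are [−labial]; /w/ is [+dorsal]. The remaining /m, b, f/ satisfy [+labial], [−dorsal].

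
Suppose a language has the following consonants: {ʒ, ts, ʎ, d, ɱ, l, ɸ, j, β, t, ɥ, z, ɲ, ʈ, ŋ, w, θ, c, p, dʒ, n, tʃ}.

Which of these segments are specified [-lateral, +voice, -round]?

ʒ, d, ɱ, j, β, z, ɲ, ŋ, dʒ, n

The [-lateral] segments are /ʒ, ts, d, ɱ, ɸ, j, β, t, ɥ, z, ɲ, ʈ, ŋ, w, θ, c, p, dʒ, n, tʃ/.
Within that set, [+voice] gives /ʒ, d, ɱ, j, β, ɥ, z, ɲ, ŋ, w, dʒ, n/.
Intersecting with [-round] leaves /ʒ, d, ɱ, j, β, z, ɲ, ŋ, dʒ, n/.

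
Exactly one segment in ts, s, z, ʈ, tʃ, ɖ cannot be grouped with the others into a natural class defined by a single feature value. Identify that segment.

The remaining segments after removing /tʃ/ share [-distributed]; /tʃ/ (voiceless postalveolar affricate) is [+distributed]. For every other candidate removal, the leftover set fails to share any single feature value that the removed segment lacks.

tʃ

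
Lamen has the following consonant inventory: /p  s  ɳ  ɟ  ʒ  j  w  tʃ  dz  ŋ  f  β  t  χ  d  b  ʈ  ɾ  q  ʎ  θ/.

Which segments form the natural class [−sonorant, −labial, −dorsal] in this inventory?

Eliminate segments failing any feature: /p, f, β, b/ are [+labial]; /ɳ, j, w, ŋ, ɾ, ʎ/ are [+sonorant]; /ɟ, χ, q/ are [+dorsal]. The remaining /s, ʒ, tʃ, dz, t, d, ʈ, θ/ satisfy [−sonorant], [−labial], [−dorsal].

s, ʒ, tʃ, dz, t, d, ʈ, θ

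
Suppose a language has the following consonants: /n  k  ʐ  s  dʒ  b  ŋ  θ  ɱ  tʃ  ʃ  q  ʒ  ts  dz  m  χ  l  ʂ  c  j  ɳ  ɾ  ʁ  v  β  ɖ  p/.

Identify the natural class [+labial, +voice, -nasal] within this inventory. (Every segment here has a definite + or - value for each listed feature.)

b, v, β

The [+labial] segments are /b, ɱ, m, v, β, p/.
Intersecting with [+voice] gives /b, ɱ, m, v, β/.
Within that set, [-nasal] leaves /b, v, β/.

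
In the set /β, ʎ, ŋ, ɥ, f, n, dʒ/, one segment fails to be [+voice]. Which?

f

Every segment except /f/ is [+voice]. /f/ (voiceless labiodental fricative) is [−voice], so it is the exception.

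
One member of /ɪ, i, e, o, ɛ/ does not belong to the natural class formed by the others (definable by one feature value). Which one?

o

The remaining segments after removing /o/ share [−back]; /o/ (mid back rounded tense vowel) is [+back]. For every other candidate removal, the leftover set fails to share any single feature value that the removed segment lacks.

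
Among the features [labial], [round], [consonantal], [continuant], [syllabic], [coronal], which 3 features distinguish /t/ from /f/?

The two segments share [-round], [+consonantal], [-syllabic]. The only features from the list on which they differ: /t/ is [-continuant] while /f/ is [+continuant]; /t/ is [-labial] while /f/ is [+labial]; /t/ is [+coronal] while /f/ is [-coronal].

[continuant], [labial], [coronal]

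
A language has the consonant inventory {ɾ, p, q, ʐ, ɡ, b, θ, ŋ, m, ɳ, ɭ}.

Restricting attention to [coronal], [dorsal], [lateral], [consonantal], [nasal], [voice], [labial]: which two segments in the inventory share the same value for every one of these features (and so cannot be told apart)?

ɾ, ʐ

Both /ɾ/ and /ʐ/ are [+coronal], [−dorsal], [−lateral], [+consonantal], [−nasal], [+voice], [−labial]. Since the list omits [sonorant], [strident] and [anterior] — which do distinguish the alveolar tap from the voiced retroflex fricative — this pair collapses; all other pairs remain distinct.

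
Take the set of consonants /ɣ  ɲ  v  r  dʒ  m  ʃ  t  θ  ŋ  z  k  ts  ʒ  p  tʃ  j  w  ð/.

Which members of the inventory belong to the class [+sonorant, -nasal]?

Checking each segment against [+sonorant], [-nasal]: /r/ (alveolar trill), /j/ (palatal glide), /w/ (labial-velar glide) satisfy every feature; every other segment in the inventory fails at least one.

r, j, w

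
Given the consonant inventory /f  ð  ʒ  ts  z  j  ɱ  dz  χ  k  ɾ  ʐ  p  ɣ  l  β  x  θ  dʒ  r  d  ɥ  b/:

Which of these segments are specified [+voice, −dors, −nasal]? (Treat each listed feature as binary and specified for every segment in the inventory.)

Checking each segment against [+voice], [−dorsal], [−nasal]: /ð/ (voiced dental fricative), /ʒ/ (voiced postalveolar fricative), /z/ (voiced alveolar fricative), /dz/ (voiced alveolar affricate), /ɾ/ (alveolar tap), /ʐ/ (voiced retroflex fricative), among others, satisfy every feature; every other segment in the inventory fails at least one.

ð, ʒ, z, dz, ɾ, ʐ, l, β, dʒ, r, d, b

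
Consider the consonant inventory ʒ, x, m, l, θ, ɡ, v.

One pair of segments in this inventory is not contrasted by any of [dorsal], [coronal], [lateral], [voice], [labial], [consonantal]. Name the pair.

m, v

Both /m/ and /v/ are [−dorsal], [−coronal], [−lateral], [+voice], [+labial], [+consonantal]. Since the list omits [sonorant], [nasal] and [continuant] — which do distinguish the bilabial nasal from the voiced labiodental fricative — this pair collapses; all other pairs remain distinct.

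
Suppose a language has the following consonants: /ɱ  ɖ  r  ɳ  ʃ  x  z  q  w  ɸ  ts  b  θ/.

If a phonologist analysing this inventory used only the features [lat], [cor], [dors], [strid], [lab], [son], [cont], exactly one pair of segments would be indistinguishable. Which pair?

z, ʃ

On the given features, /z/ and /ʃ/ have an identical profile: [−lateral], [+coronal], [−dorsal], [+strident], [−labial], [−sonorant], [+continuant]. No other two segments in the inventory coincide on all 7 features. (They do differ in [voice], [anterior] and [distributed], which are not among the given features.)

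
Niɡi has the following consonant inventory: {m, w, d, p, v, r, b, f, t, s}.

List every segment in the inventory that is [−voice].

p, f, t, s

The feature [voice] marks segments produced with vocal-fold vibration. In this inventory /p, f, t, s/ lack that property, so they are [−voice]; /m, w, d, v, r, b/ are [+voice].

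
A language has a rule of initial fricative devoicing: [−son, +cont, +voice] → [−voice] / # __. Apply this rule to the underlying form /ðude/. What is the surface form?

[θude]

The only segment in the rule's environment that also matches [−son, +cont, +voice] is /ð/. Applying [−voice] turns the voiced dental fricative into /θ/ (voiceless dental fricative), giving [θude].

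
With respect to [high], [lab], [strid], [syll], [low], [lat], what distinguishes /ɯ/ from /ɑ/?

/ɯ/ is the high back unrounded vowel and /ɑ/ is the low back unrounded vowel. Both are [−labial], [−strident], [+syllabic], [−lateral]. /ɯ/ is [+high] while /ɑ/ is [−high]; /ɯ/ is [−low] while /ɑ/ is [+low], so the distinguishing features are [high], [low].

[high], [low]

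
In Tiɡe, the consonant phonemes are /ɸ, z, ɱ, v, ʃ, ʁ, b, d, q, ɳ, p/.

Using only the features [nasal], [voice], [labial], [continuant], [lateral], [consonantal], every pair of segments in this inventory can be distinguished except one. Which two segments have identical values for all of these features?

ʁ, z

Both /ʁ/ and /z/ are [-nasal], [+voice], [-labial], [+continuant], [-lateral], [+consonantal]. Since the list omits [coronal] and [dorsal] — which do distinguish the voiced uvular fricative from the voiced alveolar fricative — this pair collapses; all other pairs remain distinct.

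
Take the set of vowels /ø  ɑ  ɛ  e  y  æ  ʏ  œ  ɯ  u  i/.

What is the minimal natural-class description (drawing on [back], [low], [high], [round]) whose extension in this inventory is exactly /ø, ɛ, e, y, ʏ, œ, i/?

/ø, ɛ, e, y, ʏ, œ, i/ are all [−low], [−back], and no other segment in the inventory matches both values. Dropping any one of them over-generates: [−back] alone would also admit /æ/; [−low] alone would also admit /ɯ, u/. No other single listed feature picks out exactly this set either, so fewer than two features will not do.

[−low, −back]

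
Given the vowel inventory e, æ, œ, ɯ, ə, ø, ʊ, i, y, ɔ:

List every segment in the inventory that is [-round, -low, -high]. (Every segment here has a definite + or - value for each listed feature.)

Checking each segment against [-round], [-low], [-high]: /e/ (mid front unrounded tense vowel), /ə/ (mid central vowel (schwa)) satisfy every feature; every other segment in the inventory fails at least one.

e, ə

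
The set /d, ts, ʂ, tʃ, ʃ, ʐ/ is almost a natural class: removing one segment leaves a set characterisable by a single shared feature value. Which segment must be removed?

d

/ʃ, ʂ, ʐ, ts, tʃ/ are all [+strident], but /d/ (voiced alveolar stop) is [−strident]. No other single segment can be removed to leave a set sharing one feature value that the removed segment lacks, so /d/ is the odd one out.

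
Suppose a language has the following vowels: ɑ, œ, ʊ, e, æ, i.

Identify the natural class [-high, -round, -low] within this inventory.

e

First, the [-high] segments are /ɑ, œ, e, æ/.
Intersecting with [-round] gives /ɑ, e, æ/.
Of those, [-low] leaves /e/.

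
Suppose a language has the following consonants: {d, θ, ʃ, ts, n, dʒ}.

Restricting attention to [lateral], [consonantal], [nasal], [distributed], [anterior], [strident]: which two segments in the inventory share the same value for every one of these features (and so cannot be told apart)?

On the given features, /ʃ/ and /dʒ/ have an identical profile: [-lateral], [+consonantal], [-nasal], [+distributed], [-anterior], [+strident]. No other two segments in the inventory coincide on all 6 features. (They do differ in [voice] and [continuant], which are not among the given features.)

ʃ, dʒ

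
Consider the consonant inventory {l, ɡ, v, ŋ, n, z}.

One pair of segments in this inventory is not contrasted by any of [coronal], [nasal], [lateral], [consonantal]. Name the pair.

On the given features, /ɡ/ and /v/ have an identical profile: [−coronal], [−nasal], [−lateral], [+consonantal]. No other two segments in the inventory coincide on all 4 features. (They do differ in [continuant], [labial] and [dorsal], which are not among the given features.)

ɡ, v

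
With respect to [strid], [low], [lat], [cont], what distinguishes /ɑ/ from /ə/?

The two segments share [−strident], [−lateral], [+continuant]. The only feature from the list on which they differ: /ɑ/ is [+low] while /ə/ is [−low].

[low]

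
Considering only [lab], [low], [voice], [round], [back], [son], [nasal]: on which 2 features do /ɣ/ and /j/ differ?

/ɣ/ (voiced velar fricative) and /j/ (palatal glide) agree on [−labial], [−low], [+voice], [−round], [−nasal]. They differ on [sonorant] (/ɣ/ [−], /j/ [+]), [back] (/ɣ/ [+], /j/ [−]).

[sonorant], [back]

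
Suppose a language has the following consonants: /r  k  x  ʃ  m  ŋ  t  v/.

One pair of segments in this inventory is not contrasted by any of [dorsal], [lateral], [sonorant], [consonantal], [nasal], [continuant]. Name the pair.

v, ʃ

On the given features, /v/ and /ʃ/ have an identical profile: [-dorsal], [-lateral], [-sonorant], [+consonantal], [-nasal], [+continuant]. No other two segments in the inventory coincide on all 6 features. (They do differ in [voice], [labial] and [coronal], which are not among the given features.)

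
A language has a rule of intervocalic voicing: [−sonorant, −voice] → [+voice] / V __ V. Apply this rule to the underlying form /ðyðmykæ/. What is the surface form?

[ðyðmyɡæ]

Only /k/ occurs between two vowels (/y/ __ /æ/) and matches the structural description. It is a voiceless velar stop, so [−sonorant, −voice] holds; changing it to [+voice] with all other features held fixed yields /ɡ/ (voiced velar stop). No other segment meets both the structural description and the environment, so the output is [ðyðmyɡæ].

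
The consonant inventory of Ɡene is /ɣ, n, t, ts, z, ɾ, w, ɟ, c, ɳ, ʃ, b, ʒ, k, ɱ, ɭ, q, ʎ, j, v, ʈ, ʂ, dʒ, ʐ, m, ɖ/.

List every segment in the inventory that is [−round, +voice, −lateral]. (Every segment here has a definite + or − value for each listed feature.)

First, the [−round] segments are /ɣ, n, t, ts, z, ɾ, ɟ, c, ɳ, ʃ, b, ʒ, k, ɱ, ɭ, q, ʎ, j, v, ʈ, ʂ, dʒ, ʐ, m, ɖ/.
Among these, [+voice] gives /ɣ, n, z, ɾ, ɟ, ɳ, b, ʒ, ɱ, ɭ, ʎ, j, v, dʒ, ʐ, m, ɖ/.
Intersecting with [−lateral] leaves /ɣ, n, z, ɾ, ɟ, ɳ, b, ʒ, ɱ, j, v, dʒ, ʐ, m, ɖ/.

ɣ, n, z, ɾ, ɟ, ɳ, b, ʒ, ɱ, j, v, dʒ, ʐ, m, ɖ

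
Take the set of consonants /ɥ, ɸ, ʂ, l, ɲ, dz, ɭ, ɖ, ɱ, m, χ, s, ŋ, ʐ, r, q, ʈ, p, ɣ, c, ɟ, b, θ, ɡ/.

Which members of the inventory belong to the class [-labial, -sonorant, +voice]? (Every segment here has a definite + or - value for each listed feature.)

First, the [-labial] segments are /ʂ, l, ɲ, dz, ɭ, ɖ, χ, s, ŋ, ʐ, r, q, ʈ, ɣ, c, ɟ, θ, ɡ/.
Within that set, [-sonorant] gives /ʂ, dz, ɖ, χ, s, ʐ, q, ʈ, ɣ, c, ɟ, θ, ɡ/.
Intersecting with [+voice] leaves /dz, ɖ, ʐ, ɣ, ɟ, ɡ/.

dz, ɖ, ʐ, ɣ, ɟ, ɡ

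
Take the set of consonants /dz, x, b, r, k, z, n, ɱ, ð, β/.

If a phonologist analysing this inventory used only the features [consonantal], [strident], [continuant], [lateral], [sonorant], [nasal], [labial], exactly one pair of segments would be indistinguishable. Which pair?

ð, x

Both /ð/ and /x/ are [+consonantal], [-strident], [+continuant], [-lateral], [-sonorant], [-nasal], [-labial]. Since the list omits [voice], [coronal] and [dorsal] — which do distinguish the voiced dental fricative from the voiceless velar fricative — this pair collapses; all other pairs remain distinct.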